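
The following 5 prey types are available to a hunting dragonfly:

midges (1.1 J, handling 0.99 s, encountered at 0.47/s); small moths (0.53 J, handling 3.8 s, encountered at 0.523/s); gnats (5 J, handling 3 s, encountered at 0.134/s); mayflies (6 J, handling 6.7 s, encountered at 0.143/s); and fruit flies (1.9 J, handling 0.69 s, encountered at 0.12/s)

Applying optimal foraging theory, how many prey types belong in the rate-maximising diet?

E/h in descending order: fruit flies 2.75, gnats 1.67, midges 1.11, mayflies 0.896, small moths 0.139 J/s. The optimal diet is the largest prefix of this list for which every included type satisfies E_i/h_i > R on the types above it.
Rate on top 1: 0.2106. gnats: 1.67 > 0.2106 → include.
Rate on top 2: 0.6048. midges: 1.11 > 0.6048 → include.
Rate on top 3: 0.7256. mayflies: 0.896 > 0.7256 → include.
Rate on top 4: 0.7816. small moths: 0.139 < 0.7816 → exclude; stop.
Optimal diet: fruit flies, gnats, midges, mayflies — 4 of 5 types.

4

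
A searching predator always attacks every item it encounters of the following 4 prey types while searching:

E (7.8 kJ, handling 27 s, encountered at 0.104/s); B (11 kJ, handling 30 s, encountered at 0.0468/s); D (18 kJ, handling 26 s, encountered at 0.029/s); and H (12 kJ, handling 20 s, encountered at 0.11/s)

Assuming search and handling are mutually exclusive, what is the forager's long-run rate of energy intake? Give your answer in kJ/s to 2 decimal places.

0.39 kJ/s

R = Σλ_iE_i / (1 + Σλ_ih_i)
Numerator: 0.104×7.8 + 0.0468×11 + 0.029×18 + 0.11×12 = 3.168
Denominator: 1 + 0.104×27 + 0.0468×30 + 0.029×26 + 0.11×20 = 8.166
R = 3.168/8.166 = 0.388 kJ/s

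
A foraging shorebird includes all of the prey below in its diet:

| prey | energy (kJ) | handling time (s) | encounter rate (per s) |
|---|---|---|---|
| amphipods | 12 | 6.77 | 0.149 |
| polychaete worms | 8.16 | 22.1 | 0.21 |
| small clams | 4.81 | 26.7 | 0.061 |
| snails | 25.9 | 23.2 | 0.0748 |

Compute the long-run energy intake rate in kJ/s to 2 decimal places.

0.57 kJ/s

R = (0.149×12 + 0.21×8.16 + 0.061×4.81 + 0.0748×25.9) / (1 + 0.149×6.77 + 0.21×22.1 + 0.061×26.7 + 0.0748×23.2) = 5.732/10.01 = 0.5724 kJ/s.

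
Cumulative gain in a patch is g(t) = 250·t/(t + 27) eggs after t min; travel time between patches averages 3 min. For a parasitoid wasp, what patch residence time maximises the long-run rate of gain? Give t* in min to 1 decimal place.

By the marginal value theorem, leave when the instantaneous gain rate g'(t) equals the habitat-wide average g(t)/(T + t).
g'(t) = 250·27/(t + 27)². Setting 250·27/(t+27)² = 250t/[(t+27)(3+t)] gives 27(3+t) = t(t+27), so t² = 27×3 = 81.
t* = √81 = 9 min.

9.0 min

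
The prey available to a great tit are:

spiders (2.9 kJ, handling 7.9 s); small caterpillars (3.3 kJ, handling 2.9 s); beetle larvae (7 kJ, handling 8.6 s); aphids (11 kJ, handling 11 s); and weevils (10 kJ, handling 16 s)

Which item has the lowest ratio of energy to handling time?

spiders

Profitability E/h (kJ/s): spiders = 2.9/7.9 = 0.367, small caterpillars = 3.3/2.9 = 1.14, beetle larvae = 7/8.6 = 0.814, aphids = 11/11 = 1, weevils = 10/16 = 0.625.
Ranked: small caterpillars > aphids > beetle larvae > weevils > spiders.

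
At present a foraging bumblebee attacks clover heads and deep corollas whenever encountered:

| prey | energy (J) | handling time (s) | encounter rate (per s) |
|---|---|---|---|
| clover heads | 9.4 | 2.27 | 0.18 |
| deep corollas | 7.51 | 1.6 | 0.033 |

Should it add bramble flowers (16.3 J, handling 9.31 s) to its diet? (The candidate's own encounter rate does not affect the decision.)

Yes

Current rate: (0.18×9.4 + 0.033×7.51)/(1 + 0.18×2.27 + 0.033×1.6) = 1.327 J/s.
Profitability of bramble flowers: 16.3/9.31 = 1.751 J/s.
1.751 > 1.327, so adding bramble flowers raises the average — include it.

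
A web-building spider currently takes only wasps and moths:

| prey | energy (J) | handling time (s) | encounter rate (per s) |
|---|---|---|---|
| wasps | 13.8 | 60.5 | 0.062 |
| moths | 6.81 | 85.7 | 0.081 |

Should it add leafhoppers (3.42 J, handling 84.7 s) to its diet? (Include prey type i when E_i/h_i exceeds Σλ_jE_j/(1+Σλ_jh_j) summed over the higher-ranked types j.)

No

On wasps and moths alone, R = ΣλE/(1+Σλh) = 1.407/11.69 = 0.1203 J/s.
Profitability of leafhoppers: 3.42/84.7 = 0.04038 J/s.
0.04038 < 0.1203, so adding leafhoppers would lower the average — exclude it.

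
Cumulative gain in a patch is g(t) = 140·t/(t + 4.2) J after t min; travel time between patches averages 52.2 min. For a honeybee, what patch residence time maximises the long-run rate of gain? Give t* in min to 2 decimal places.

Optimal t* satisfies g'(t*) = g(t*)/(T + t*).
g'(t) = 140·4.2/(t + 4.2)². Setting 140·4.2/(t+4.2)² = 140t/[(t+4.2)(52.2+t)] gives 4.2(52.2+t) = t(t+4.2), so t² = 4.2×52.2 = 219.2.
t* = √219.2 = 14.81 min.

14.81 min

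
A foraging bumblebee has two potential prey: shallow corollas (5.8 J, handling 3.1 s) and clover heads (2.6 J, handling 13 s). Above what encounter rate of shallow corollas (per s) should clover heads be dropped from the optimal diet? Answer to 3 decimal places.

At the threshold, the rate on shallow corollas alone equals the profitability of clover heads: λ·5.8/(1 + λ·3.1) = 2.6/13 = 0.2.
Rearranging, λ(5.8 − 0.2×3.1) = 0.2, so λ = 0.2/5.18 = 0.03861 per s.

0.039 per s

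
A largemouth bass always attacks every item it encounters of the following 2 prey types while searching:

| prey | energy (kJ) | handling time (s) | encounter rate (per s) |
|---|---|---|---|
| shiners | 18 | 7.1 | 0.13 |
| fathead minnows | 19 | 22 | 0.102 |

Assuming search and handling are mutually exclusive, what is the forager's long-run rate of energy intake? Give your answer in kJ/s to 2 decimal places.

1.03 kJ/s

Energy encountered per unit search time: 0.13×18 + 0.102×19 = 4.278 kJ/s.
Handling time per unit search time: 0.13×7.1 + 0.102×22 = 3.167.
Rate = 4.278/(1 + 3.167) = 1.027 kJ/s.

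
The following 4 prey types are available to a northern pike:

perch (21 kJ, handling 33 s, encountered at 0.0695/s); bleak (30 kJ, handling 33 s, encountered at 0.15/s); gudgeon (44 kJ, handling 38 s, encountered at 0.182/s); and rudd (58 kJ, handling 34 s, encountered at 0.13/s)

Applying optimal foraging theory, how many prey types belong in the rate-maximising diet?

Profitabilities (E/h, kJ/s): rudd 1.71, gudgeon 1.16, bleak 0.909, perch 0.636. Add prey in this order while the next type's profitability exceeds the intake rate on those already taken.
Rate on top 1: 1.391. gudgeon: 1.16 < 1.391 → exclude; stop.
Optimal diet: rudd — 1 of 4 types.

1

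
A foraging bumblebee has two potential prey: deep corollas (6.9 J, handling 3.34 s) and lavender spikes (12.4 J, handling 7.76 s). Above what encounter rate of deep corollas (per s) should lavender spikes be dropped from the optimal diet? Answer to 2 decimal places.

Drop lavender spikes once their profitability E₂/h₂ falls below the rate achievable on deep corollas alone: E₂/h₂ = λE₁/(1 + λh₁).
Solve for λ: λE₁h₂ = E₂(1 + λh₁) → λ(E₁h₂ − E₂h₁) = E₂ → λ = E₂/(E₁h₂ − E₂h₁).
λ = 12.4/(6.9×7.76 − 12.4×3.34) = 12.4/12.13 = 1.022 per s.

1.02 per s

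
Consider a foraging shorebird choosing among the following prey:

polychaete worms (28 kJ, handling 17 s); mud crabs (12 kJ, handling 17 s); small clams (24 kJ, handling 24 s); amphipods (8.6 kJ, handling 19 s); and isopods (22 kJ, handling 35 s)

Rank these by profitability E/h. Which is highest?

In descending order of E/h:
polychaete worms: 28/17 = 1.65 kJ/s
small clams: 24/24 = 1 kJ/s
mud crabs: 12/17 = 0.706 kJ/s
isopods: 22/35 = 0.629 kJ/s
amphipods: 8.6/19 = 0.453 kJ/s

polychaete worms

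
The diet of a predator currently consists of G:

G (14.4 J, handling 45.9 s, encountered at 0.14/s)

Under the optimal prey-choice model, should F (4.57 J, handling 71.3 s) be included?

No

Intake rate on the current diet: R = (0.14×14.4) / (1 + 0.14×45.9) = 2.016/7.426 = 0.2715 J/s.
Profitability of F: 4.57/71.3 = 0.0641 J/s.
0.0641 < 0.2715, so adding F would lower the average — exclude it.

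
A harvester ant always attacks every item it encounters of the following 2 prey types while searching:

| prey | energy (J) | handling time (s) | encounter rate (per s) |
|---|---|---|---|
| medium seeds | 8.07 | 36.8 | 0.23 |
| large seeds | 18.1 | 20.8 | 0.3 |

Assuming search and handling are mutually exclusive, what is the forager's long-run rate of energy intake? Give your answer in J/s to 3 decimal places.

R = Σλ_iE_i / (1 + Σλ_ih_i)
Numerator: 0.23×8.07 + 0.3×18.1 = 7.286
Denominator: 1 + 0.23×36.8 + 0.3×20.8 = 15.7
R = 7.286/15.7 = 0.464 J/s

0.464 J/s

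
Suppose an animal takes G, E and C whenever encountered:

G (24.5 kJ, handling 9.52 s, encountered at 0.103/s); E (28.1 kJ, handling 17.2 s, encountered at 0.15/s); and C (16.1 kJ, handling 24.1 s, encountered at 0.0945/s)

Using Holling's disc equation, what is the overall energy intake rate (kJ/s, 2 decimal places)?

R = (0.103×24.5 + 0.15×28.1 + 0.0945×16.1) / (1 + 0.103×9.52 + 0.15×17.2 + 0.0945×24.1) = 8.26/6.838 = 1.208 kJ/s.

1.21 kJ/s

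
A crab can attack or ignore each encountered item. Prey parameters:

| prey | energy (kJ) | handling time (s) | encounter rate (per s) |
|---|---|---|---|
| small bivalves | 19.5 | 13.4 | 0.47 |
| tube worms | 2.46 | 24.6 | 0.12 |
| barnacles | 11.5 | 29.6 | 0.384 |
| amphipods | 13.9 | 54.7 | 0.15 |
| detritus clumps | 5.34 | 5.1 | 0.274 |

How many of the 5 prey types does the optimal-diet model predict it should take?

1

E/h in descending order: small bivalves 1.46, detritus clumps 1.05, barnacles 0.389, amphipods 0.254, tube worms 0.1 kJ/s. The optimal diet is the largest prefix of this list for which every included type satisfies E_i/h_i > R on the types above it.
Rate on top 1: 1.256. detritus clumps: 1.05 < 1.256 → exclude; stop.
Optimal diet: small bivalves — 1 of 5 types.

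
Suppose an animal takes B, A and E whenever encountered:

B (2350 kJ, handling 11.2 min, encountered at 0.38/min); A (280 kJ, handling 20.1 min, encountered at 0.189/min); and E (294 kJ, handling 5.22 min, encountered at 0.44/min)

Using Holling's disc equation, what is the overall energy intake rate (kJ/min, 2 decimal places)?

94.72 kJ/min

R = (0.38×2350 + 0.189×280 + 0.44×294) / (1 + 0.38×11.2 + 0.189×20.1 + 0.44×5.22) = 1075/11.35 = 94.72 kJ/min.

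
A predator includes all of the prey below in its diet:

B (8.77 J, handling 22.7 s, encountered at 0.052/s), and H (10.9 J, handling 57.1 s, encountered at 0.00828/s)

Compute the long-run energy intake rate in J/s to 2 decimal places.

R = Σλ_iE_i / (1 + Σλ_ih_i)
Numerator: 0.052×8.77 + 0.00828×10.9 = 0.5463
Denominator: 1 + 0.052×22.7 + 0.00828×57.1 = 2.653
R = 0.5463/2.653 = 0.2059 J/s

0.21 J/s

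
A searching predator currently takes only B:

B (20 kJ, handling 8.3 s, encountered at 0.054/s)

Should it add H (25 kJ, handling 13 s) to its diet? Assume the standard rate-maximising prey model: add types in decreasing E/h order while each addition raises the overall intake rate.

Current rate: (0.054×20)/(1 + 0.054×8.3) = 0.7458 kJ/s.
H: E/h = 25/13 = 1.923 kJ/s.
Since 1.923 > R, including H increases the long-run rate.

Yes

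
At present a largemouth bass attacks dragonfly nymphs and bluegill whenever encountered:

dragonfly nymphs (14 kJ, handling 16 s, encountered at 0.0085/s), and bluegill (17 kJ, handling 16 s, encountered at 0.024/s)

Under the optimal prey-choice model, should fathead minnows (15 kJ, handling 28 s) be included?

On dragonfly nymphs and bluegill alone, R = ΣλE/(1+Σλh) = 0.527/1.52 = 0.3467 kJ/s.
fathead minnows: E/h = 15/28 = 0.5357 kJ/s.
0.5357 > 0.3467, so adding fathead minnows raises the average — include it.

Yes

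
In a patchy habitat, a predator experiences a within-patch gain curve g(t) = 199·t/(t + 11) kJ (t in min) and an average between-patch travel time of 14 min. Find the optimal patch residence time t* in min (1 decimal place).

Maximise g(t)/(T+t): set derivative to zero → g'(t)(T+t) = g(t).
g'(t) = 199·11/(t + 11)². Setting 199·11/(t+11)² = 199t/[(t+11)(14+t)] gives 11(14+t) = t(t+11), so t² = 11×14 = 154.
t* = √154 = 12.41 min.

12.4 min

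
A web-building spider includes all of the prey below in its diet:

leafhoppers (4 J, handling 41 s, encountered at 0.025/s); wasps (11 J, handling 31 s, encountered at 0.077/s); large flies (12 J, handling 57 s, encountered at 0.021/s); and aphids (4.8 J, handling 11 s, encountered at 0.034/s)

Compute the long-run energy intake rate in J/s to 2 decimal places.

R = (0.025×4 + 0.077×11 + 0.021×12 + 0.034×4.8) / (1 + 0.025×41 + 0.077×31 + 0.021×57 + 0.034×11) = 1.362/5.983 = 0.2277 J/s.

0.23 J/s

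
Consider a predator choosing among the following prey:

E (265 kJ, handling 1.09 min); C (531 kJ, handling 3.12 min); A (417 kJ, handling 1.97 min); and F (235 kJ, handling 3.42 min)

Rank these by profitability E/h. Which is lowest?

Profitability E/h (kJ/min): E = 265/1.09 = 243, C = 531/3.12 = 170, A = 417/1.97 = 212, F = 235/3.42 = 68.7.
Ranked: E > A > C > F.

F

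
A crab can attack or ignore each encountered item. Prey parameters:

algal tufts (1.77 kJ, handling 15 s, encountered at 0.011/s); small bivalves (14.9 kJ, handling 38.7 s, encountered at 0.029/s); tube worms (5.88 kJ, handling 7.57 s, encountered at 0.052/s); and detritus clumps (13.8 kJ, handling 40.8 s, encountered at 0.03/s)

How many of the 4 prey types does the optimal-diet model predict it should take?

Profitabilities (E/h, kJ/s): tube worms 0.777, small bivalves 0.385, detritus clumps 0.338, algal tufts 0.118. Add prey in this order while the next type's profitability exceeds the intake rate on those already taken.
Rate on top 1: 0.2194. small bivalves: 0.385 > 0.2194 → include.
Rate on top 2: 0.2933. detritus clumps: 0.338 > 0.2933 → include.
Rate on top 3: 0.308. algal tufts: 0.118 < 0.308 → exclude; stop.
Optimal diet: tube worms, small bivalves, detritus clumps — 3 of 4 types.

3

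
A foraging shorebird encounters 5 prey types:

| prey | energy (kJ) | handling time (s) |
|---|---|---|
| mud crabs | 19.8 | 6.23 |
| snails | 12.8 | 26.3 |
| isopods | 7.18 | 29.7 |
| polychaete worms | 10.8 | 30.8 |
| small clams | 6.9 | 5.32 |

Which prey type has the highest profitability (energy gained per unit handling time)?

Profitability E/h (kJ/s): mud crabs = 19.8/6.23 = 3.18, snails = 12.8/26.3 = 0.487, isopods = 7.18/29.7 = 0.242, polychaete worms = 10.8/30.8 = 0.351, small clams = 6.9/5.32 = 1.3.
Ranked: mud crabs > small clams > snails > polychaete worms > isopods.

mud crabs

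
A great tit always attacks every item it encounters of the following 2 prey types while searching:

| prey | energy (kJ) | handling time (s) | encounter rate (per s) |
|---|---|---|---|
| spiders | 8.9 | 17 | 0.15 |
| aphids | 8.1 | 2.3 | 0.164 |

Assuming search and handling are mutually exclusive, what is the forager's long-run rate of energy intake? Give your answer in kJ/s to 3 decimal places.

0.678 kJ/s

Energy encountered per unit search time: 0.15×8.9 + 0.164×8.1 = 2.663 kJ/s.
Handling time per unit search time: 0.15×17 + 0.164×2.3 = 2.927.
Rate = 2.663/(1 + 2.927) = 0.6782 kJ/s.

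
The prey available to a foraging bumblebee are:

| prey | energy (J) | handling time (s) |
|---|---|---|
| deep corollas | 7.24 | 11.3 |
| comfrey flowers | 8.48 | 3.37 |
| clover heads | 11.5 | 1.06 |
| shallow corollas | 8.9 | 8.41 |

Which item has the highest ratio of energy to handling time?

In descending order of E/h:
clover heads: 11.5/1.06 = 10.8 J/s
comfrey flowers: 8.48/3.37 = 2.52 J/s
shallow corollas: 8.9/8.41 = 1.06 J/s
deep corollas: 7.24/11.3 = 0.641 J/s

clover heads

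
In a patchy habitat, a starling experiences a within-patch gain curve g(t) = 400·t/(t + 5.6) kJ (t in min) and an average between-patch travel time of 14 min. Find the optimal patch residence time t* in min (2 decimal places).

Maximise g(t)/(T+t): set derivative to zero → g'(t)(T+t) = g(t).
g'(t) = 400·5.6/(t + 5.6)². Setting 400·5.6/(t+5.6)² = 400t/[(t+5.6)(14+t)] gives 5.6(14+t) = t(t+5.6), so t² = 5.6×14 = 78.4.
t* = √78.4 = 8.854 min.

8.85 min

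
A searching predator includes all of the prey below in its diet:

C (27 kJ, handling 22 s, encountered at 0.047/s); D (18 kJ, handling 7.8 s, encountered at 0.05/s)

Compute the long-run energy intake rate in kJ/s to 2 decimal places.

0.89 kJ/s

Energy encountered per unit search time: 0.047×27 + 0.05×18 = 2.169 kJ/s.
Handling time per unit search time: 0.047×22 + 0.05×7.8 = 1.424.
Rate = 2.169/(1 + 1.424) = 0.8948 kJ/s.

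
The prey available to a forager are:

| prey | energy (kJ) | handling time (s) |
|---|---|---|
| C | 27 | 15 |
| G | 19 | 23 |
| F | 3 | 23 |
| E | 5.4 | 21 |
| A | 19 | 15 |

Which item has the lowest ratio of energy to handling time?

F

In descending order of E/h:
C: 27/15 = 1.8 kJ/s
A: 19/15 = 1.27 kJ/s
G: 19/23 = 0.826 kJ/s
E: 5.4/21 = 0.257 kJ/s
F: 3/23 = 0.13 kJ/s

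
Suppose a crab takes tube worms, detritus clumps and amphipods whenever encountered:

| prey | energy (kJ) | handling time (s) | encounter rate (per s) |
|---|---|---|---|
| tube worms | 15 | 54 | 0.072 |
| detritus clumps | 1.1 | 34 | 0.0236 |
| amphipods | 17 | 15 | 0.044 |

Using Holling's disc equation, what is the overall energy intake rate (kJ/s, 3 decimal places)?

0.292 kJ/s

Energy encountered per unit search time: 0.072×15 + 0.0236×1.1 + 0.044×17 = 1.854 kJ/s.
Handling time per unit search time: 0.072×54 + 0.0236×34 + 0.044×15 = 5.35.
Rate = 1.854/(1 + 5.35) = 0.2919 kJ/s.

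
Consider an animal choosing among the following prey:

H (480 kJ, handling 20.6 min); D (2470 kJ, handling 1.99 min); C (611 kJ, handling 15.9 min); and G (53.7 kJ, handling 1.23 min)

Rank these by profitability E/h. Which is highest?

D

Profitability E/h (kJ/min): H = 480/20.6 = 23.3, D = 2470/1.99 = 1.24e+03, C = 611/15.9 = 38.4, G = 53.7/1.23 = 43.7.
Ranked: D > G > C > H.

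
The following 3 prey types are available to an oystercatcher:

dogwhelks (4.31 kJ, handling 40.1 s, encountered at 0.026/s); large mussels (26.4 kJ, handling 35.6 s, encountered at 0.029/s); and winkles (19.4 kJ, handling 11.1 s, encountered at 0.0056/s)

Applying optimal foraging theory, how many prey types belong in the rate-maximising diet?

Profitabilities (E/h, kJ/s): winkles 1.75, large mussels 0.742, dogwhelks 0.107. Add prey in this order while the next type's profitability exceeds the intake rate on those already taken.
Rate on top 1: 0.1023. large mussels: 0.742 > 0.1023 → include.
Rate on top 2: 0.4174. dogwhelks: 0.107 < 0.4174 → exclude; stop.
Optimal diet: winkles, large mussels — 2 of 3 types.

2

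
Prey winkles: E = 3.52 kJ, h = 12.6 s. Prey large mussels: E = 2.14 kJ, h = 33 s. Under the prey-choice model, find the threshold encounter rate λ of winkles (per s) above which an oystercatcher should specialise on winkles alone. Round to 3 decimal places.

At the threshold, the rate on winkles alone equals the profitability of large mussels: λ·3.52/(1 + λ·12.6) = 2.14/33 = 0.06485.
Rearranging, λ(3.52 − 0.06485×12.6) = 0.06485, so λ = 0.06485/2.703 = 0.02399 per s.

0.024 per s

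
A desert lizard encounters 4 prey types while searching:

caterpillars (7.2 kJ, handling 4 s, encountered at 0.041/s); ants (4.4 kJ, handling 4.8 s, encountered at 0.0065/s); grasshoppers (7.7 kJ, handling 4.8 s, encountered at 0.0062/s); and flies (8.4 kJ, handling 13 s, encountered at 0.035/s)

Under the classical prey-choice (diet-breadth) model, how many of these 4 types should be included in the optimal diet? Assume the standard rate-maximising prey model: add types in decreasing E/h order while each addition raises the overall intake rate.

E/h in descending order: caterpillars 1.8, grasshoppers 1.6, ants 0.917, flies 0.646 kJ/s. The optimal diet is the largest prefix of this list for which every included type satisfies E_i/h_i > R on the types above it.
Rate on top 1: 0.2536. grasshoppers: 1.6 > 0.2536 → include.
Rate on top 2: 0.2873. ants: 0.917 > 0.2873 → include.
Rate on top 3: 0.3033. flies: 0.646 > 0.3033 → include.
Optimal diet: caterpillars, grasshoppers, ants, flies — 4 of 4 types.

4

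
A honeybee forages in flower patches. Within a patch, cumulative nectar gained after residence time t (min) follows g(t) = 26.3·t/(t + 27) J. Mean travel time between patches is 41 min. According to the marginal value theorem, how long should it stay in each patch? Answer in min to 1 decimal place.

By the marginal value theorem, leave when the instantaneous gain rate g'(t) equals the habitat-wide average g(t)/(T + t).
g'(t) = 26.3·27/(t + 27)². Setting 26.3·27/(t+27)² = 26.3t/[(t+27)(41+t)] gives 27(41+t) = t(t+27), so t² = 27×41 = 1107.
t* = √1107 = 33.27 min.

33.3 min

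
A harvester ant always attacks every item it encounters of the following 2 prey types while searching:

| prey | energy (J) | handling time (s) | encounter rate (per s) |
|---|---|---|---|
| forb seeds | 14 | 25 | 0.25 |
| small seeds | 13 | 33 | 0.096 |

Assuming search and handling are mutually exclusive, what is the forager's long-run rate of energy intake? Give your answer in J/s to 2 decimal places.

R = (0.25×14 + 0.096×13) / (1 + 0.25×25 + 0.096×33) = 4.748/10.42 = 0.4557 J/s.

0.46 J/s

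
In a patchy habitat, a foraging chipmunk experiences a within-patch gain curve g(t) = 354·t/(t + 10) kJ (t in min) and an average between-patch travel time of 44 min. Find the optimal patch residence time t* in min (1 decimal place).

Maximise g(t)/(T+t): set derivative to zero → g'(t)(T+t) = g(t).
g'(t) = 354·10/(t + 10)². Setting 354·10/(t+10)² = 354t/[(t+10)(44+t)] gives 10(44+t) = t(t+10), so t² = 10×44 = 440.
t* = √440 = 20.98 min.

21.0 min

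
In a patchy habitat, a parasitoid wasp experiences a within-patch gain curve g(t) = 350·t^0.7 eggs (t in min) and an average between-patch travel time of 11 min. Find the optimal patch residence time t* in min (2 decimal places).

25.67 min

By the marginal value theorem, leave when the instantaneous gain rate g'(t) equals the habitat-wide average g(t)/(T + t).
g'(t) = 0.7·350·t^-0.3. Setting 0.7·350·t^-0.3 = 350·t^0.7/(11+t) gives 0.7(11+t) = t, so 0.30·t = 0.7×11.
t* = 0.7×11/0.30 = 25.67 min.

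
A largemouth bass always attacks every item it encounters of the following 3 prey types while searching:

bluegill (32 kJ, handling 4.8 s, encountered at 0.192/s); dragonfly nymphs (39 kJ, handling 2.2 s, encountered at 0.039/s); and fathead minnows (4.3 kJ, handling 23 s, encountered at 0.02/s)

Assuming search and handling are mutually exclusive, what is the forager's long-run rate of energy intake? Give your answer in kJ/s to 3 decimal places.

3.141 kJ/s

Energy encountered per unit search time: 0.192×32 + 0.039×39 + 0.02×4.3 = 7.751 kJ/s.
Handling time per unit search time: 0.192×4.8 + 0.039×2.2 + 0.02×23 = 1.467.
Rate = 7.751/(1 + 1.467) = 3.141 kJ/s.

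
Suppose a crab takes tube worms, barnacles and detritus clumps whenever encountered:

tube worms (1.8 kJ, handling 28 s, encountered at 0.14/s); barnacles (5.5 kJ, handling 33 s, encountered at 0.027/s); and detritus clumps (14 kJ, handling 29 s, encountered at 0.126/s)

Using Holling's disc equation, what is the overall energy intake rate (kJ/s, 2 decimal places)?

0.23 kJ/s

Energy encountered per unit search time: 0.14×1.8 + 0.027×5.5 + 0.126×14 = 2.164 kJ/s.
Handling time per unit search time: 0.14×28 + 0.027×33 + 0.126×29 = 8.465.
Rate = 2.164/(1 + 8.465) = 0.2287 kJ/s.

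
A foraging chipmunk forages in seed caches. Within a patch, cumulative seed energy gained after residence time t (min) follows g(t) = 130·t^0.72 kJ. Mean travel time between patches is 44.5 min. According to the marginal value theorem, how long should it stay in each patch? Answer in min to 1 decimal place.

By the marginal value theorem, leave when the instantaneous gain rate g'(t) equals the habitat-wide average g(t)/(T + t).
g'(t) = 0.72·130·t^-0.28. Setting 0.72·130·t^-0.28 = 130·t^0.72/(44.5+t) gives 0.72(44.5+t) = t, so 0.28·t = 0.72×44.5.
t* = 0.72×44.5/0.28 = 114.4 min.

114.4 min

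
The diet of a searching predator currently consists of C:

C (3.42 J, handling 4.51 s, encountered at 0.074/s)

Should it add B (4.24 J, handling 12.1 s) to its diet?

On C alone, R = ΣλE/(1+Σλh) = 0.2531/1.334 = 0.1898 J/s.
Profitability of B: 4.24/12.1 = 0.3504 J/s.
0.3504 > 0.1898, so adding B raises the average — include it.

Yes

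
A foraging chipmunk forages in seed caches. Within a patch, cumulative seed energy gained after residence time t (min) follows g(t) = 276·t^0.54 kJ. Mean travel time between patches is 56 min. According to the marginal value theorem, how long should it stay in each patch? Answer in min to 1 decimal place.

Optimal t* satisfies g'(t*) = g(t*)/(T + t*).
g'(t) = 0.54·276·t^-0.46. Setting 0.54·276·t^-0.46 = 276·t^0.54/(56+t) gives 0.54(56+t) = t, so 0.46·t = 0.54×56.
t* = 0.54×56/0.46 = 65.74 min.

65.7 min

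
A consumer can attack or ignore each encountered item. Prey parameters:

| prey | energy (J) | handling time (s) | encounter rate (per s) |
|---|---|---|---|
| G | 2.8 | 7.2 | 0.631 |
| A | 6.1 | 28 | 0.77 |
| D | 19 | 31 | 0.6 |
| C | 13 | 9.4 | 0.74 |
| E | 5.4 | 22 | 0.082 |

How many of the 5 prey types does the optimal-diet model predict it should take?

1

Profitabilities (E/h, J/s): C 1.38, D 0.613, G 0.389, E 0.245, A 0.218. Add prey in this order while the next type's profitability exceeds the intake rate on those already taken.
Rate on top 1: 1.209. D: 0.613 < 1.209 → exclude; stop.
Optimal diet: C — 1 of 5 types.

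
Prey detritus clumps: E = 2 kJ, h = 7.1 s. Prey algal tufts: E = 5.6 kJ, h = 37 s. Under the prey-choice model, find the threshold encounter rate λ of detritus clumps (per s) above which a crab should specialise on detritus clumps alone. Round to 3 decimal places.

Drop algal tufts once their profitability E₂/h₂ falls below the rate achievable on detritus clumps alone: E₂/h₂ = λE₁/(1 + λh₁).
Solve for λ: λE₁h₂ = E₂(1 + λh₁) → λ(E₁h₂ − E₂h₁) = E₂ → λ = E₂/(E₁h₂ − E₂h₁).
λ = 5.6/(2×37 − 5.6×7.1) = 5.6/34.24 = 0.1636 per s.

0.164 per s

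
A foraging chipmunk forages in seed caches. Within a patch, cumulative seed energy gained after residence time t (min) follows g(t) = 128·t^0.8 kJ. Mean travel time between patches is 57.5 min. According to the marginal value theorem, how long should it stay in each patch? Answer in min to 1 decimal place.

Maximise g(t)/(T+t): set derivative to zero → g'(t)(T+t) = g(t).
g'(t) = 0.8·128·t^-0.2. Setting 0.8·128·t^-0.2 = 128·t^0.8/(57.5+t) gives 0.8(57.5+t) = t, so 0.20·t = 0.8×57.5.
t* = 0.8×57.5/0.20 = 230 min.

230.0 min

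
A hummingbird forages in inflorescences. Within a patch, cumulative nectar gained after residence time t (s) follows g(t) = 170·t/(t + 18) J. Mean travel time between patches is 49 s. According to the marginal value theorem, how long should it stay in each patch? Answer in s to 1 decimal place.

Maximise g(t)/(T+t): set derivative to zero → g'(t)(T+t) = g(t).
g'(t) = 170·18/(t + 18)². Setting 170·18/(t+18)² = 170t/[(t+18)(49+t)] gives 18(49+t) = t(t+18), so t² = 18×49 = 882.
t* = √882 = 29.7 s.

29.7 s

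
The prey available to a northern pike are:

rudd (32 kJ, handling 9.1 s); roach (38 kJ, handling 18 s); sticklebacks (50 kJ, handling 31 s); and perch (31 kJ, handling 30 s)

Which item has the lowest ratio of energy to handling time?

In descending order of E/h:
rudd: 32/9.1 = 3.52 kJ/s
roach: 38/18 = 2.11 kJ/s
sticklebacks: 50/31 = 1.61 kJ/s
perch: 31/30 = 1.03 kJ/s

perch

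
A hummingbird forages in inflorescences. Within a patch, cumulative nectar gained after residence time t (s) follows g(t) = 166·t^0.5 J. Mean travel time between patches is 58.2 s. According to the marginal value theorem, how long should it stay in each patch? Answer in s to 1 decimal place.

58.2 s

By the marginal value theorem, leave when the instantaneous gain rate g'(t) equals the habitat-wide average g(t)/(T + t).
g'(t) = 0.5·166·t^-0.5. Setting 0.5·166·t^-0.5 = 166·t^0.5/(58.2+t) gives 0.5(58.2+t) = t, so 0.50·t = 0.5×58.2.
t* = 0.5×58.2/0.50 = 58.2 s.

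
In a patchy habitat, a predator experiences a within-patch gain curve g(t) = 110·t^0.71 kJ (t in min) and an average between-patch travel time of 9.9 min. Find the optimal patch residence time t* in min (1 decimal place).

24.2 min

Maximise g(t)/(T+t): set derivative to zero → g'(t)(T+t) = g(t).
g'(t) = 0.71·110·t^-0.29. Setting 0.71·110·t^-0.29 = 110·t^0.71/(9.9+t) gives 0.71(9.9+t) = t, so 0.29·t = 0.71×9.9.
t* = 0.71×9.9/0.29 = 24.24 min.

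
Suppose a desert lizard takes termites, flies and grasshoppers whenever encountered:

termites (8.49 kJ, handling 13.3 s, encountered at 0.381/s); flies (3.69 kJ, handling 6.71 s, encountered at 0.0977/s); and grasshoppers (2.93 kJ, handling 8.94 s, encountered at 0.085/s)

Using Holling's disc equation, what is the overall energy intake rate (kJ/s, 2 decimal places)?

R = (0.381×8.49 + 0.0977×3.69 + 0.085×2.93) / (1 + 0.381×13.3 + 0.0977×6.71 + 0.085×8.94) = 3.844/7.483 = 0.5137 kJ/s.

0.51 kJ/s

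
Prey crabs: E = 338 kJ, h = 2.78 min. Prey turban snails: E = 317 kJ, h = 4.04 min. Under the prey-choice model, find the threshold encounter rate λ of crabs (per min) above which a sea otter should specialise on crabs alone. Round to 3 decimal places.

0.655 per min

At the threshold, the rate on crabs alone equals the profitability of turban snails: λ·338/(1 + λ·2.78) = 317/4.04 = 78.47.
Rearranging, λ(338 − 78.47×2.78) = 78.47, so λ = 78.47/119.9 = 0.6546 per min.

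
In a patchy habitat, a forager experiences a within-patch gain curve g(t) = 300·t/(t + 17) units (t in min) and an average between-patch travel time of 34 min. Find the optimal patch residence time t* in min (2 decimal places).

By the marginal value theorem, leave when the instantaneous gain rate g'(t) equals the habitat-wide average g(t)/(T + t).
g'(t) = 300·17/(t + 17)². Setting 300·17/(t+17)² = 300t/[(t+17)(34+t)] gives 17(34+t) = t(t+17), so t² = 17×34 = 578.
t* = √578 = 24.04 min.

24.04 min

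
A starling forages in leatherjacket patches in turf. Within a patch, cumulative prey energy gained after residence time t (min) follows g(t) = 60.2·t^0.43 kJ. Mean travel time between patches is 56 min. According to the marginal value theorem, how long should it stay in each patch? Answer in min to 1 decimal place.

By the marginal value theorem, leave when the instantaneous gain rate g'(t) equals the habitat-wide average g(t)/(T + t).
g'(t) = 0.43·60.2·t^-0.57. Setting 0.43·60.2·t^-0.57 = 60.2·t^0.43/(56+t) gives 0.43(56+t) = t, so 0.57·t = 0.43×56.
t* = 0.43×56/0.57 = 42.25 min.

42.2 min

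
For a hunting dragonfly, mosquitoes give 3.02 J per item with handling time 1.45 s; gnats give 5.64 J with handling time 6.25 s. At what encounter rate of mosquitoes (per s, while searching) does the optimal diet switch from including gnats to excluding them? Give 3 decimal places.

0.527 per s

Drop gnats once their profitability E₂/h₂ falls below the rate achievable on mosquitoes alone: E₂/h₂ = λE₁/(1 + λh₁).
Solve for λ: λE₁h₂ = E₂(1 + λh₁) → λ(E₁h₂ − E₂h₁) = E₂ → λ = E₂/(E₁h₂ − E₂h₁).
λ = 5.64/(3.02×6.25 − 5.64×1.45) = 5.64/10.7 = 0.5273 per s.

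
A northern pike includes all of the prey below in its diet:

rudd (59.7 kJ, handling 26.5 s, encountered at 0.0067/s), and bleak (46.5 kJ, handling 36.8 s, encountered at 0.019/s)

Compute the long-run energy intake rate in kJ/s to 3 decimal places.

0.684 kJ/s

Energy encountered per unit search time: 0.0067×59.7 + 0.019×46.5 = 1.283 kJ/s.
Handling time per unit search time: 0.0067×26.5 + 0.019×36.8 = 0.8767.
Rate = 1.283/(1 + 0.8767) = 0.6839 kJ/s.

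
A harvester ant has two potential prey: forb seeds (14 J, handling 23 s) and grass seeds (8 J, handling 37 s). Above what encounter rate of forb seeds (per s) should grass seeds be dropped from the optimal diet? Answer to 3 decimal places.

The zero-one rule: include grass seeds iff E₂/h₂ > λE₁/(1+λh₁). Equality gives the switch point.
λE₁h₂ = E₂ + λE₂h₁ ⇒ λ = E₂/(E₁h₂ − E₂h₁) = 8/(518 − 184) = 0.02395 per s.

0.024 per s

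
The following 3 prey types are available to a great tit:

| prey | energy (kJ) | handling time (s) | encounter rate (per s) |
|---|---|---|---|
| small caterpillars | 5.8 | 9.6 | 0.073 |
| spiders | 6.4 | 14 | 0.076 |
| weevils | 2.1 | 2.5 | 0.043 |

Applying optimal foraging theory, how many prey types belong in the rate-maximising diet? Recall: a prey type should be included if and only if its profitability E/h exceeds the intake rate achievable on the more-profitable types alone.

E/h in descending order: weevils 0.84, small caterpillars 0.604, spiders 0.457 kJ/s. The optimal diet is the largest prefix of this list for which every included type satisfies E_i/h_i > R on the types above it.
Rate on top 1: 0.08153. small caterpillars: 0.604 > 0.08153 → include.
Rate on top 2: 0.2841. spiders: 0.457 > 0.2841 → include.
Optimal diet: weevils, small caterpillars, spiders — 3 of 3 types.

3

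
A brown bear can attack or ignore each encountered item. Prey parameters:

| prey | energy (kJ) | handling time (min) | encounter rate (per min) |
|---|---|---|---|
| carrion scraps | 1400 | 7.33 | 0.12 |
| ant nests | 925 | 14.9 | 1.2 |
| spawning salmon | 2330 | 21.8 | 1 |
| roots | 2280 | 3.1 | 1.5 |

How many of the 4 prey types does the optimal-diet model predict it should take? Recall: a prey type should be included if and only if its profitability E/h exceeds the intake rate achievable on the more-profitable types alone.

1

Rank by E/h (kJ/min): roots 735, carrion scraps 191, spawning salmon 107, ant nests 62.1. Include each in turn until the next type's E/h falls below the running intake rate.
Rate on top 1: 605.3. carrion scraps: 191 < 605.3 → exclude; stop.
Optimal diet: roots — 1 of 4 types.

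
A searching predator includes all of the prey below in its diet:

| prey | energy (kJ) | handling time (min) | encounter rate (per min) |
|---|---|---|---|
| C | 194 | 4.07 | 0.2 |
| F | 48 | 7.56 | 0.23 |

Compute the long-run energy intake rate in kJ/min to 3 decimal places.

14.028 kJ/min

R = (0.2×194 + 0.23×48) / (1 + 0.2×4.07 + 0.23×7.56) = 49.84/3.553 = 14.03 kJ/min.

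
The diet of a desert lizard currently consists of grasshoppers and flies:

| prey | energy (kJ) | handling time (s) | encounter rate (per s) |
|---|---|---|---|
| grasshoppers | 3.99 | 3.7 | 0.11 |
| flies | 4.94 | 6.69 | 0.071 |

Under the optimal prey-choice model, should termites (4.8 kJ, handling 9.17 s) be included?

Yes

On grasshoppers and flies alone, R = ΣλE/(1+Σλh) = 0.7896/1.882 = 0.4196 kJ/s.
termites: E/h = 4.8/9.17 = 0.5234 kJ/s.
0.5234 > 0.4196, so adding termites raises the average — include it.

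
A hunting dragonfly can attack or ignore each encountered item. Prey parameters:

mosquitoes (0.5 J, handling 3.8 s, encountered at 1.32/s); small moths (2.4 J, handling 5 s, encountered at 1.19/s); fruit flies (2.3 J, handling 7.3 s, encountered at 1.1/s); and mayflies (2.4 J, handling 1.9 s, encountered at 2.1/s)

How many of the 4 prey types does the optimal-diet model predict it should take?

1

Rank by E/h (J/s): mayflies 1.26, small moths 0.48, fruit flies 0.315, mosquitoes 0.132. Include each in turn until the next type's E/h falls below the running intake rate.
Rate on top 1: 1.01. small moths: 0.48 < 1.01 → exclude; stop.
Optimal diet: mayflies — 1 of 4 types.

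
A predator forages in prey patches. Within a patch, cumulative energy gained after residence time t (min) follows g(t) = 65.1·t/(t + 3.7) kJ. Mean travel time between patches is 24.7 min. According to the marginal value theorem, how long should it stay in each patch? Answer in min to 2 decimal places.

9.56 min

Optimal t* satisfies g'(t*) = g(t*)/(T + t*).
g'(t) = 65.1·3.7/(t + 3.7)². Setting 65.1·3.7/(t+3.7)² = 65.1t/[(t+3.7)(24.7+t)] gives 3.7(24.7+t) = t(t+3.7), so t² = 3.7×24.7 = 91.39.
t* = √91.39 = 9.56 min.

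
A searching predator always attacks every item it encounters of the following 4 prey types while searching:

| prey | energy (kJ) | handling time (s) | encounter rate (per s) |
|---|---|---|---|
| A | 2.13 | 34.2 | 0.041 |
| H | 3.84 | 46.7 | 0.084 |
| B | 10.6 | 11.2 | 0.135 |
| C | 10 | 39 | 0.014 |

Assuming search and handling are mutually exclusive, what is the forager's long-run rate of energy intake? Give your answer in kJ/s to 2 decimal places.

0.24 kJ/s

Energy encountered per unit search time: 0.041×2.13 + 0.084×3.84 + 0.135×10.6 + 0.014×10 = 1.981 kJ/s.
Handling time per unit search time: 0.041×34.2 + 0.084×46.7 + 0.135×11.2 + 0.014×39 = 7.383.
Rate = 1.981/(1 + 7.383) = 0.2363 kJ/s.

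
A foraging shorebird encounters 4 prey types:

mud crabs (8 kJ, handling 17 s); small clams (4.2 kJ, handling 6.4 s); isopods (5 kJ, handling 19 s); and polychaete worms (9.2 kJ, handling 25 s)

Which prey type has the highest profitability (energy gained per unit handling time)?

In descending order of E/h:
small clams: 4.2/6.4 = 0.656 kJ/s
mud crabs: 8/17 = 0.471 kJ/s
polychaete worms: 9.2/25 = 0.368 kJ/s
isopods: 5/19 = 0.263 kJ/s

small clams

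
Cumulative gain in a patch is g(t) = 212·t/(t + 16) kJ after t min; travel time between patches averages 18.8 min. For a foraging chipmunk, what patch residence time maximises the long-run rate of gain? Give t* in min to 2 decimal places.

Maximise g(t)/(T+t): set derivative to zero → g'(t)(T+t) = g(t).
g'(t) = 212·16/(t + 16)². Setting 212·16/(t+16)² = 212t/[(t+16)(18.8+t)] gives 16(18.8+t) = t(t+16), so t² = 16×18.8 = 300.8.
t* = √300.8 = 17.34 min.

17.34 min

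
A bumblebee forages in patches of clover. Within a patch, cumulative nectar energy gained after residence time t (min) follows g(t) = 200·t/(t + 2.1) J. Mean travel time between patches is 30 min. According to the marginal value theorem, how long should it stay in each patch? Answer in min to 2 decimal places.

Maximise g(t)/(T+t): set derivative to zero → g'(t)(T+t) = g(t).
g'(t) = 200·2.1/(t + 2.1)². Setting 200·2.1/(t+2.1)² = 200t/[(t+2.1)(30+t)] gives 2.1(30+t) = t(t+2.1), so t² = 2.1×30 = 63.
t* = √63 = 7.937 min.

7.94 min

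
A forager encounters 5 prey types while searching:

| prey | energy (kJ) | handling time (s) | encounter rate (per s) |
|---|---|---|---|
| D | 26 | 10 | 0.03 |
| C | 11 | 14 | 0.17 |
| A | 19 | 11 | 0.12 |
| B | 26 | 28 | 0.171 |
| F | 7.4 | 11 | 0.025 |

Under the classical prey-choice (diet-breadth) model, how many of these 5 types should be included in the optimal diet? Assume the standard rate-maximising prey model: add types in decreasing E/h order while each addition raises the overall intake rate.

Rank by E/h (kJ/s): D 2.6, A 1.73, B 0.929, C 0.786, F 0.673. Include each in turn until the next type's E/h falls below the running intake rate.
Rate on top 1: 0.6. A: 1.73 > 0.6 → include.
Rate on top 2: 1.168. B: 0.929 < 1.168 → exclude; stop.
Optimal diet: D, A — 2 of 5 types.

2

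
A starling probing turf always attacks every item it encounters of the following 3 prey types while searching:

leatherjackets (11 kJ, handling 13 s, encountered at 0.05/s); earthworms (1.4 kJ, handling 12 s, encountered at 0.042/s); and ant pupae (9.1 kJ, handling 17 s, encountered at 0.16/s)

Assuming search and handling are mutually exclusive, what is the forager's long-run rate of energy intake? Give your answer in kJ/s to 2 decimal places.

0.42 kJ/s

R = Σλ_iE_i / (1 + Σλ_ih_i)
Numerator: 0.05×11 + 0.042×1.4 + 0.16×9.1 = 2.065
Denominator: 1 + 0.05×13 + 0.042×12 + 0.16×17 = 4.874
R = 2.065/4.874 = 0.4236 kJ/s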